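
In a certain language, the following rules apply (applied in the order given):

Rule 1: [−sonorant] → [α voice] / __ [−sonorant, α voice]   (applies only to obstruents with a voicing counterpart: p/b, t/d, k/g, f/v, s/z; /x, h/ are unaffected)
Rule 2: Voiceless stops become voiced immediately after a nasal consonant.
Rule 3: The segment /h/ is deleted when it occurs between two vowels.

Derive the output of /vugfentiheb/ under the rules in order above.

vukfendieb

Rule 1 (regressive voicing assimilation): /g/ precedes the voiceless obstruent /f/, so it devoices to [k] by assimilation. /vugfentiheb/ → vukfentiheb.
Rule 2 (post-nasal voicing): /t/ is a voiceless stop immediately after the nasal /n/, so it voices to [d]. /vukfentiheb/ → vukfendiheb.
Rule 3 (intervocalic h-deletion): /h/ occurs between vowels /i/ and /e/, so it deletes. /vukfendiheb/ → vukfendieb.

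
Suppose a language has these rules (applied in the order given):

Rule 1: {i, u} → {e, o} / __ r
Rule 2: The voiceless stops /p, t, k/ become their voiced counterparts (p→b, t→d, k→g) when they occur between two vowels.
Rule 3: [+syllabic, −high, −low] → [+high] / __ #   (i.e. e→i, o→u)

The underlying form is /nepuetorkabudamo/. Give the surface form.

nebuedorkabudamu

Rule 1 (pre-rhotic lowering): no segment meets the environment; /nepuetorkabudamo/ is unchanged.
Rule 2 (intervocalic voicing): /p/ is a voiceless stop between vowels /e/ and /u/, so it voices to [b]. /t/ is a voiceless stop between vowels /e/ and /o/, so it voices to [d]. /nepuetorkabudamo/ → nebuedorkabudamo.
Rule 3 (final vowel raising): /o/ is a mid vowel in word-final position, so it raises to [u]. /nebuedorkabudamo/ → nebuedorkabudamu.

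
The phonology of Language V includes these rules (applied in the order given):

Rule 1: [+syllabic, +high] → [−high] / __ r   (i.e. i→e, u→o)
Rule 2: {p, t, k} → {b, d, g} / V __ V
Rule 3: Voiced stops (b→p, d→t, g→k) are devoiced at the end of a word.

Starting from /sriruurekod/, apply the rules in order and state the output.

sreruoregot

Rule 1 (pre-rhotic lowering): /i/ is a high vowel immediately before /r/, so it lowers to [e]. /u/ is a high vowel immediately before /r/, so it lowers to [o]. /sriruurekod/ → sreruorekod.
Rule 2 (intervocalic voicing): /k/ is a voiceless stop between vowels /e/ and /o/, so it voices to [g]. /sreruorekod/ → sreruoregod.
Rule 3 (final devoicing): /d/ is a voiced stop in word-final position, so it devoices to [t]. /sreruoregod/ → sreruoregot.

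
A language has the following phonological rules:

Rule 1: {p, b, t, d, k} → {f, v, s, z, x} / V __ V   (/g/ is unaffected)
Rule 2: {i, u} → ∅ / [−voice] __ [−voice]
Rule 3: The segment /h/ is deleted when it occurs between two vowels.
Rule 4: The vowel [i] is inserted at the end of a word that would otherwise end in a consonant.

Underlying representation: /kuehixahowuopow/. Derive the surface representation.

Rule 1 (intervocalic spirantization): /p/ is a stop between vowels /o/ and /o/, so it spirantizes to the fricative [f]. /kuehixahowuopow/ → kuehixahowuofow.
Rule 2 (high vowel syncope): /i/ is a high vowel flanked by voiceless consonants /h/ and /x/, so it deletes. /kuehixahowuofow/ → kuehxahowuofow.
Rule 3 (intervocalic h-deletion): /h/ occurs between vowels /a/ and /o/, so it deletes. /kuehxahowuofow/ → kuehxaowuofow.
Rule 4 (final i-epenthesis): the form ends in the consonant /w/, so [i] is inserted word-finally. /kuehxaowuofow/ → kuehxaowuofowi.

kuehxaowuofowi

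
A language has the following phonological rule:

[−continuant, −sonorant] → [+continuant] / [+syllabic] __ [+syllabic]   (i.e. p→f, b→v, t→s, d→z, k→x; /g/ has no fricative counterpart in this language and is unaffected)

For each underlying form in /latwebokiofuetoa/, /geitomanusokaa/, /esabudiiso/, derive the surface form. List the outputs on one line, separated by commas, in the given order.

/latwebokiofuetoa/: /b/ is a stop between vowels /e/ and /o/, so it spirantizes to the fricative [v]. /k/ is a stop between vowels /o/ and /i/, so it spirantizes to the fricative [x]. /t/ is a stop between vowels /e/ and /o/, so it spirantizes to the fricative [s]. → [latwevoxiofuesoa].
/geitomanusokaa/: /t/ is a stop between vowels /i/ and /o/, so it spirantizes to the fricative [s]. /k/ is a stop between vowels /o/ and /a/, so it spirantizes to the fricative [x]. → [geisomanusoxaa].
/esabudiiso/: /b/ is a stop between vowels /a/ and /u/, so it spirantizes to the fricative [v]. /d/ is a stop between vowels /u/ and /i/, so it spirantizes to the fricative [z]. → [esavuziiso].

latwevoxiofuesoa, geisomanusoxaa, esavuziiso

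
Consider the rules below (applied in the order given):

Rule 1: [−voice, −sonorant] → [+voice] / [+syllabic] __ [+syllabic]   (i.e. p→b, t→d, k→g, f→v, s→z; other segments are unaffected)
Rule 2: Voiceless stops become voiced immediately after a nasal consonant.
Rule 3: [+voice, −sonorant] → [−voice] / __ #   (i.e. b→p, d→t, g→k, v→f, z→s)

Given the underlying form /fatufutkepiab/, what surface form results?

faduvutkebiap

Rule 1 (intervocalic voicing): /t/ is a voiceless obstruent between vowels /a/ and /u/, so it voices to [d]. /f/ is a voiceless obstruent between vowels /u/ and /u/, so it voices to [v]. /p/ is a voiceless obstruent between vowels /e/ and /i/, so it voices to [b]. /fatufutkepiab/ → faduvutkebiab.
Rule 2 (post-nasal voicing): no segment meets the environment; /faduvutkebiab/ is unchanged.
Rule 3 (final devoicing): /b/ is a voiced obstruent in word-final position, so it devoices to [p]. /faduvutkebiab/ → faduvutkebiap.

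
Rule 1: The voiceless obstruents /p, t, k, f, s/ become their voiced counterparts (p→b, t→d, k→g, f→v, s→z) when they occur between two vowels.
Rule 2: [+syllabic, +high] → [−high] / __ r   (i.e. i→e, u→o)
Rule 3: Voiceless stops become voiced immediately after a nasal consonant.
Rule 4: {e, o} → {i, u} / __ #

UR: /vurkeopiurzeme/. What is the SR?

Rule 1 (intervocalic voicing): /p/ is a voiceless obstruent between vowels /o/ and /i/, so it voices to [b]. /vurkeopiurzeme/ → vurkeobiurzeme.
Rule 2 (pre-rhotic lowering): /u/ is a high vowel immediately before /r/, so it lowers to [o]. /u/ is a high vowel immediately before /r/, so it lowers to [o]. /vurkeobiurzeme/ → vorkeobiorzeme.
Rule 3 (post-nasal voicing): no segment meets the environment; /vorkeobiorzeme/ is unchanged.
Rule 4 (final vowel raising): /e/ is a mid vowel in word-final position, so it raises to [i]. /vorkeobiorzeme/ → vorkeobiorzemi.

vorkeobiorzemi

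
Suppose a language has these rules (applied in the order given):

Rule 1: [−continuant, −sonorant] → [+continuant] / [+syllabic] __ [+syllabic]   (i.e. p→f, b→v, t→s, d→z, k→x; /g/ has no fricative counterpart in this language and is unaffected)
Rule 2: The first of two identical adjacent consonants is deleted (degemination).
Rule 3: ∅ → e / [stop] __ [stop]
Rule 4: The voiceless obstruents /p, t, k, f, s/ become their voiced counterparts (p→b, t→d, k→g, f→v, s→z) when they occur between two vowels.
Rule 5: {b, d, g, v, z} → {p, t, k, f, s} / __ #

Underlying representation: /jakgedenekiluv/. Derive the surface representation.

jagegezenexiluf

Rule 1 (intervocalic spirantization): /d/ is a stop between vowels /e/ and /e/, so it spirantizes to the fricative [z]. /k/ is a stop between vowels /e/ and /i/, so it spirantizes to the fricative [x]. /jakgedenekiluv/ → jakgezenexiluv.
Rule 2 (degemination): no segment meets the environment; /jakgezenexiluv/ is unchanged.
Rule 3 (stop-cluster e-epenthesis): /k/ and /g/ form a stop–stop cluster, so [e] is inserted between them. /jakgezenexiluv/ → jakegezenexiluv.
Rule 4 (intervocalic voicing): /k/ is a voiceless obstruent between vowels /a/ and /e/, so it voices to [g]. /jakegezenexiluv/ → jagegezenexiluv.
Rule 5 (final devoicing): /v/ is a voiced obstruent in word-final position, so it devoices to [f]. /jagegezenexiluv/ → jagegezenexiluf.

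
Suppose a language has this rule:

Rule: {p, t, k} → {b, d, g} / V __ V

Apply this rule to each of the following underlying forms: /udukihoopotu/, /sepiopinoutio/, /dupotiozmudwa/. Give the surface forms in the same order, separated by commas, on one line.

udugihoobodu, sebiobinoudio, dubodiozmudwa

/udukihoopotu/: /k/ is a voiceless stop between vowels /u/ and /i/, so it voices to [g]. /p/ is a voiceless stop between vowels /o/ and /o/, so it voices to [b]. /t/ is a voiceless stop between vowels /o/ and /u/, so it voices to [d]. → [udugihoobodu].
/sepiopinoutio/: /p/ is a voiceless stop between vowels /e/ and /i/, so it voices to [b]. /p/ is a voiceless stop between vowels /o/ and /i/, so it voices to [b]. /t/ is a voiceless stop between vowels /u/ and /i/, so it voices to [d]. → [sebiobinoudio].
/dupotiozmudwa/: /p/ is a voiceless stop between vowels /u/ and /o/, so it voices to [b]. /t/ is a voiceless stop between vowels /o/ and /i/, so it voices to [d]. → [dubodiozmudwa].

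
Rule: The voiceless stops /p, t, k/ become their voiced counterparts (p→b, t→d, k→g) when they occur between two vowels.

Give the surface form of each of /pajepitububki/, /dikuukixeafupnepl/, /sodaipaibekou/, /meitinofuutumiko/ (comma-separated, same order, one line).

pajebidububki, diguugixeafupnepl, sodaibaibegou, meidinofuudumigo

/pajepitububki/: /p/ is a voiceless stop between vowels /e/ and /i/, so it voices to [b]. /t/ is a voiceless stop between vowels /i/ and /u/, so it voices to [d]. → [pajebidububki].
/dikuukixeafupnepl/: /k/ is a voiceless stop between vowels /i/ and /u/, so it voices to [g]. /k/ is a voiceless stop between vowels /u/ and /i/, so it voices to [g]. → [diguugixeafupnepl].
/sodaipaibekou/: /p/ is a voiceless stop between vowels /i/ and /a/, so it voices to [b]. /k/ is a voiceless stop between vowels /e/ and /o/, so it voices to [g]. → [sodaibaibegou].
/meitinofuutumiko/: /t/ is a voiceless stop between vowels /i/ and /i/, so it voices to [d]. /t/ is a voiceless stop between vowels /u/ and /u/, so it voices to [d]. /k/ is a voiceless stop between vowels /i/ and /o/, so it voices to [g]. → [meidinofuudumigo].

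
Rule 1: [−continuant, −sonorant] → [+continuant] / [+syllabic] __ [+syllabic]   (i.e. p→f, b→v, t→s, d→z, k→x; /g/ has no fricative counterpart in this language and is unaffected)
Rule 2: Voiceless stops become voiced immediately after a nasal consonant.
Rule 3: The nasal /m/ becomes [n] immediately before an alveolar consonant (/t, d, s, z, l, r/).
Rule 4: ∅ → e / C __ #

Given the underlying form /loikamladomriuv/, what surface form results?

Rule 1 (intervocalic spirantization): /k/ is a stop between vowels /i/ and /a/, so it spirantizes to the fricative [x]. /d/ is a stop between vowels /a/ and /o/, so it spirantizes to the fricative [z]. /loikamladomriuv/ → loixamlazomriuv.
Rule 2 (post-nasal voicing): no segment meets the environment; /loixamlazomriuv/ is unchanged.
Rule 3 (nasal place assimilation): /m/ precedes the alveolar consonant /l/, so it assimilates in place to [n]. /m/ precedes the alveolar consonant /r/, so it assimilates in place to [n]. /loixamlazomriuv/ → loixanlazonriuv.
Rule 4 (final e-epenthesis): the form ends in the consonant /v/, so [e] is inserted word-finally. /loixanlazonriuv/ → loixanlazonriuve.

loixanlazonriuve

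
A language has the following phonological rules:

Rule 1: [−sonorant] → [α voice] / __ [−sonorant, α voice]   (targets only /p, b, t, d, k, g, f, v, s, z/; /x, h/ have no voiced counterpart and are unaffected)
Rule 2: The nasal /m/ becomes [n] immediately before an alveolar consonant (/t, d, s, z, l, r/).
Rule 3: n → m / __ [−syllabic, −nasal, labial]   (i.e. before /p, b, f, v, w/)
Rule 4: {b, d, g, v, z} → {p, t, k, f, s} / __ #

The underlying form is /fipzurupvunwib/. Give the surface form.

Rule 1 (regressive voicing assimilation): /p/ precedes the voiced obstruent /z/, so it voices to [b] by assimilation. /p/ precedes the voiced obstruent /v/, so it voices to [b] by assimilation. /fipzurupvunwib/ → fibzurubvunwib.
Rule 2 (nasal place assimilation): no segment meets the environment; /fibzurubvunwib/ is unchanged.
Rule 3 (nasal place assimilation): /n/ precedes the labial consonant /w/, so it assimilates in place to [m]. /fibzurubvunwib/ → fibzurubvumwib.
Rule 4 (final devoicing): /b/ is a voiced obstruent in word-final position, so it devoices to [p]. /fibzurubvumwib/ → fibzurubvumwip.

fibzurubvumwip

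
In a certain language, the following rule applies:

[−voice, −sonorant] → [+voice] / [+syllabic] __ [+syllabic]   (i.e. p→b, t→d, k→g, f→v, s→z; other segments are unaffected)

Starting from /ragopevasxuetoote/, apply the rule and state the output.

Scanning /ragopevasxuetoote/: /p/ is a voiceless obstruent between vowels /o/ and /e/, so it voices to [b]; /s/ at position 9 is not in the conditioning environment; /t/ is a voiceless obstruent between vowels /e/ and /o/, so it voices to [d]; /t/ is a voiceless obstruent between vowels /o/ and /e/, so it voices to [d].
Result: [ragobevasxuedoode].

ragobevasxuedoode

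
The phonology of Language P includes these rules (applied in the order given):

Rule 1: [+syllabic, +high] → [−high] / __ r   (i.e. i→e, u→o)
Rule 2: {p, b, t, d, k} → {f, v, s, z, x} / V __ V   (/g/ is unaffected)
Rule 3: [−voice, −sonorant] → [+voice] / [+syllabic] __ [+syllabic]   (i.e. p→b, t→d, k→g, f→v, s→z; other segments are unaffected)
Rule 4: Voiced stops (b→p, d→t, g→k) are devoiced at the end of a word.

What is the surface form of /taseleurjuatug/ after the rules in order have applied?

tazeleorjuazuk

Rule 1 (pre-rhotic lowering): /u/ is a high vowel immediately before /r/, so it lowers to [o]. /taseleurjuatug/ → taseleorjuatug.
Rule 2 (intervocalic spirantization): /t/ is a stop between vowels /a/ and /u/, so it spirantizes to the fricative [s]. /taseleorjuatug/ → taseleorjuasug.
Rule 3 (intervocalic voicing): /s/ is a voiceless obstruent between vowels /a/ and /e/, so it voices to [z]. /s/ is a voiceless obstruent between vowels /a/ and /u/, so it voices to [z]. /taseleorjuasug/ → tazeleorjuazug.
Rule 4 (final devoicing): /g/ is a voiced stop in word-final position, so it devoices to [k]. /tazeleorjuazug/ → tazeleorjuazuk.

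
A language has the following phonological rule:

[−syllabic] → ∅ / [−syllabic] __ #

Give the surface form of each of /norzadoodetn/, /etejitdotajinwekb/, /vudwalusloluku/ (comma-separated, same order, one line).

/norzadoodetn/: /n/ is the second consonant of a word-final cluster /tn/, so it deletes. → [norzadoodet].
/etejitdotajinwekb/: /b/ is the second consonant of a word-final cluster /kb/, so it deletes. → [etejitdotajinwek].
/vudwalusloluku/: the rule's environment is not met; surfaces unchanged as [vudwalusloluku].

norzadoodet, etejitdotajinwek, vudwalusloluku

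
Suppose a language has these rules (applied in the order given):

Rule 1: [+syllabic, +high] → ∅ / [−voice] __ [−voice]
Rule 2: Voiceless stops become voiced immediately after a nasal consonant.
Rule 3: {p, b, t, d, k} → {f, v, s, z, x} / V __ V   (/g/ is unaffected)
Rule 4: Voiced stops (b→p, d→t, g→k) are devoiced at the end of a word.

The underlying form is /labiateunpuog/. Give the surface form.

laviaseunbuok

Rule 1 (high vowel syncope): no segment meets the environment; /labiateunpuog/ is unchanged.
Rule 2 (post-nasal voicing): /p/ is a voiceless stop immediately after the nasal /n/, so it voices to [b]. /labiateunpuog/ → labiateunbuog.
Rule 3 (intervocalic spirantization): /b/ is a stop between vowels /a/ and /i/, so it spirantizes to the fricative [v]. /t/ is a stop between vowels /a/ and /e/, so it spirantizes to the fricative [s]. /labiateunbuog/ → laviaseunbuog.
Rule 4 (final devoicing): /g/ is a voiced stop in word-final position, so it devoices to [k]. /laviaseunbuog/ → laviaseunbuok.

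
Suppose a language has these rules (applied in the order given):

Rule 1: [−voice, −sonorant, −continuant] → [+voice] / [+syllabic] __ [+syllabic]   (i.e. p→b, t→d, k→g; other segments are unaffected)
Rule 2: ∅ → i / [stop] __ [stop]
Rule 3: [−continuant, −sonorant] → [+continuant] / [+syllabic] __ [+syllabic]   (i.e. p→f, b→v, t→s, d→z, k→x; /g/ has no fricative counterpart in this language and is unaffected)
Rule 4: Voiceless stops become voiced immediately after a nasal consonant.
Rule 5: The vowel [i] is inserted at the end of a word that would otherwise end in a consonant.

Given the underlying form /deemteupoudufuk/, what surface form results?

deemdeuvouzufuki

Rule 1 (intervocalic voicing): /p/ is a voiceless stop between vowels /u/ and /o/, so it voices to [b]. /deemteupoudufuk/ → deemteuboudufuk.
Rule 2 (stop-cluster i-epenthesis): no segment meets the environment; /deemteuboudufuk/ is unchanged.
Rule 3 (intervocalic spirantization): /b/ is a stop between vowels /u/ and /o/, so it spirantizes to the fricative [v]. /d/ is a stop between vowels /u/ and /u/, so it spirantizes to the fricative [z]. /deemteuboudufuk/ → deemteuvouzufuk.
Rule 4 (post-nasal voicing): /t/ is a voiceless stop immediately after the nasal /m/, so it voices to [d]. /deemteuvouzufuk/ → deemdeuvouzufuk.
Rule 5 (final i-epenthesis): the form ends in the consonant /k/, so [i] is inserted word-finally. /deemdeuvouzufuk/ → deemdeuvouzufuki.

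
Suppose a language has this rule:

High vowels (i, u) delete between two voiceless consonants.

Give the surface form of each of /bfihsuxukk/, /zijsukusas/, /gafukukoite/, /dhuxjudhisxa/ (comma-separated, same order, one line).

bfhsxkk, zijsksas, gafkkoite, dhxjudhsxa

/bfihsuxukk/: /i/ is a high vowel flanked by voiceless consonants /f/ and /h/, so it deletes. /u/ is a high vowel flanked by voiceless consonants /s/ and /x/, so it deletes. /u/ is a high vowel flanked by voiceless consonants /x/ and /k/, so it deletes. → [bfhsxkk].
/zijsukusas/: /u/ is a high vowel flanked by voiceless consonants /s/ and /k/, so it deletes. /u/ is a high vowel flanked by voiceless consonants /k/ and /s/, so it deletes. → [zijsksas].
/gafukukoite/: /u/ is a high vowel flanked by voiceless consonants /f/ and /k/, so it deletes. /u/ is a high vowel flanked by voiceless consonants /k/ and /k/, so it deletes. → [gafkkoite].
/dhuxjudhisxa/: /u/ is a high vowel flanked by voiceless consonants /h/ and /x/, so it deletes. /i/ is a high vowel flanked by voiceless consonants /h/ and /s/, so it deletes. → [dhxjudhsxa].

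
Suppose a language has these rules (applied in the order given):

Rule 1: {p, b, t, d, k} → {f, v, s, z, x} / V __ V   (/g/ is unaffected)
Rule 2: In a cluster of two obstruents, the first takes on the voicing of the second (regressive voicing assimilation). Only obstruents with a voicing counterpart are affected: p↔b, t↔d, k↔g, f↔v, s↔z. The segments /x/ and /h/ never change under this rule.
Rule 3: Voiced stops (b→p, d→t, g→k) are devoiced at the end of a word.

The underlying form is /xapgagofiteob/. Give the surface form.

Rule 1 (intervocalic spirantization): /t/ is a stop between vowels /i/ and /e/, so it spirantizes to the fricative [s]. /xapgagofiteob/ → xapgagofiseob.
Rule 2 (regressive voicing assimilation): /p/ precedes the voiced obstruent /g/, so it voices to [b] by assimilation. /xapgagofiseob/ → xabgagofiseob.
Rule 3 (final devoicing): /b/ is a voiced stop in word-final position, so it devoices to [p]. /xabgagofiseob/ → xabgagofiseop.

xabgagofiseop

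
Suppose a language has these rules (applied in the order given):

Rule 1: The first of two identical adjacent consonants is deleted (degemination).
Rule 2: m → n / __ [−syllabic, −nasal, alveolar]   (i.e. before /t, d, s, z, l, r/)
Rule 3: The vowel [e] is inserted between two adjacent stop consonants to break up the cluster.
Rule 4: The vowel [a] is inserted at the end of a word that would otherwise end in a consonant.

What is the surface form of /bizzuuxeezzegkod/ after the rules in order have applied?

Rule 1 (degemination): /zz/ is a geminate; the first /z/ deletes. /zz/ is a geminate; the first /z/ deletes. /bizzuuxeezzegkod/ → bizuuxeezegkod.
Rule 2 (nasal place assimilation): no segment meets the environment; /bizuuxeezegkod/ is unchanged.
Rule 3 (stop-cluster e-epenthesis): /g/ and /k/ form a stop–stop cluster, so [e] is inserted between them. /bizuuxeezegkod/ → bizuuxeezegekod.
Rule 4 (final a-epenthesis): the form ends in the consonant /d/, so [a] is inserted word-finally. /bizuuxeezegekod/ → bizuuxeezegekoda.

bizuuxeezegekoda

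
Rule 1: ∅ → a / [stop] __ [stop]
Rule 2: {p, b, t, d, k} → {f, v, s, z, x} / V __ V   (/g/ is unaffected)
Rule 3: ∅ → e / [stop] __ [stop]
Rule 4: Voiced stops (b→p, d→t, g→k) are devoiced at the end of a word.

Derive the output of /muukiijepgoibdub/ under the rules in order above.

Rule 1 (stop-cluster a-epenthesis): /p/ and /g/ form a stop–stop cluster, so [a] is inserted between them. /b/ and /d/ form a stop–stop cluster, so [a] is inserted between them. /muukiijepgoibdub/ → muukiijepagoibadub.
Rule 2 (intervocalic spirantization): /k/ is a stop between vowels /u/ and /i/, so it spirantizes to the fricative [x]. /p/ is a stop between vowels /e/ and /a/, so it spirantizes to the fricative [f]. /b/ is a stop between vowels /i/ and /a/, so it spirantizes to the fricative [v]. /d/ is a stop between vowels /a/ and /u/, so it spirantizes to the fricative [z]. /muukiijepagoibadub/ → muuxiijefagoivazub.
Rule 3 (stop-cluster e-epenthesis): no segment meets the environment; /muuxiijefagoivazub/ is unchanged.
Rule 4 (final devoicing): /b/ is a voiced stop in word-final position, so it devoices to [p]. /muuxiijefagoivazub/ → muuxiijefagoivazup.

muuxiijefagoivazup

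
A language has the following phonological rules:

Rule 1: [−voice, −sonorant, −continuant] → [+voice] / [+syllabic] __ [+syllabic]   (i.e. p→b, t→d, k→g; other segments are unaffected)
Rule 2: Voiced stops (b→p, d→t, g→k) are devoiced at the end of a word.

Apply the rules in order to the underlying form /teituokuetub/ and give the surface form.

teiduoguedup

Rule 1 (intervocalic voicing): /t/ is a voiceless stop between vowels /i/ and /u/, so it voices to [d]. /k/ is a voiceless stop between vowels /o/ and /u/, so it voices to [g]. /t/ is a voiceless stop between vowels /e/ and /u/, so it voices to [d]. /teituokuetub/ → teiduoguedub.
Rule 2 (final devoicing): /b/ is a voiced stop in word-final position, so it devoices to [p]. /teiduoguedub/ → teiduoguedup.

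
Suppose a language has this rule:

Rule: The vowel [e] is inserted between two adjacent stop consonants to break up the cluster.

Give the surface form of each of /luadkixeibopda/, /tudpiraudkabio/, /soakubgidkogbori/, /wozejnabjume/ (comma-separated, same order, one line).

luadekixeibopeda, tudepiraudekabio, soakubegidekogebori, wozejnabjume

/luadkixeibopda/: /d/ and /k/ form a stop–stop cluster, so [e] is inserted between them. /p/ and /d/ form a stop–stop cluster, so [e] is inserted between them. → [luadekixeibopeda].
/tudpiraudkabio/: /d/ and /p/ form a stop–stop cluster, so [e] is inserted between them. /d/ and /k/ form a stop–stop cluster, so [e] is inserted between them. → [tudepiraudekabio].
/soakubgidkogbori/: /b/ and /g/ form a stop–stop cluster, so [e] is inserted between them. /d/ and /k/ form a stop–stop cluster, so [e] is inserted between them. /g/ and /b/ form a stop–stop cluster, so [e] is inserted between them. → [soakubegidekogebori].
/wozejnabjume/: the rule's environment is not met; surfaces unchanged as [wozejnabjume].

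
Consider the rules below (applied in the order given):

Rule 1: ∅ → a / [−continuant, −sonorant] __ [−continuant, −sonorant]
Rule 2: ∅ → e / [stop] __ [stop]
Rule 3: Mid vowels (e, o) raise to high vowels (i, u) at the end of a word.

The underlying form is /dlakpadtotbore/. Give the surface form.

Rule 1 (stop-cluster a-epenthesis): /k/ and /p/ form a stop–stop cluster, so [a] is inserted between them. /d/ and /t/ form a stop–stop cluster, so [a] is inserted between them. /t/ and /b/ form a stop–stop cluster, so [a] is inserted between them. /dlakpadtotbore/ → dlakapadatotabore.
Rule 2 (stop-cluster e-epenthesis): no segment meets the environment; /dlakapadatotabore/ is unchanged.
Rule 3 (final vowel raising): /e/ is a mid vowel in word-final position, so it raises to [i]. /dlakapadatotabore/ → dlakapadatotabori.

dlakapadatotabori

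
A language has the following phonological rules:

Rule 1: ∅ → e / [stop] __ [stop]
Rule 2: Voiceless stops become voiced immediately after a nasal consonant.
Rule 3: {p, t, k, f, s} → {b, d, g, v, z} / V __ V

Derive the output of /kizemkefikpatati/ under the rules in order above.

kizemgevigebadadi

Rule 1 (stop-cluster e-epenthesis): /k/ and /p/ form a stop–stop cluster, so [e] is inserted between them. /kizemkefikpatati/ → kizemkefikepatati.
Rule 2 (post-nasal voicing): /k/ is a voiceless stop immediately after the nasal /m/, so it voices to [g]. /kizemkefikepatati/ → kizemgefikepatati.
Rule 3 (intervocalic voicing): /f/ is a voiceless obstruent between vowels /e/ and /i/, so it voices to [v]. /k/ is a voiceless obstruent between vowels /i/ and /e/, so it voices to [g]. /p/ is a voiceless obstruent between vowels /e/ and /a/, so it voices to [b]. /t/ is a voiceless obstruent between vowels /a/ and /a/, so it voices to [d]. /t/ is a voiceless obstruent between vowels /a/ and /i/, so it voices to [d]. /kizemgefikepatati/ → kizemgevigebadadi.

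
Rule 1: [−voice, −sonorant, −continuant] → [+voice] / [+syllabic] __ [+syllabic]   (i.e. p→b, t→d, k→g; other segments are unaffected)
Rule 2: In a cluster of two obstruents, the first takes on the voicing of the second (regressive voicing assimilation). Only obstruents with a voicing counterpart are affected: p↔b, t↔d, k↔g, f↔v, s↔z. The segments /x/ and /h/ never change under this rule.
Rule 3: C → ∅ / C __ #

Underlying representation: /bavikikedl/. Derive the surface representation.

Rule 1 (intervocalic voicing): /k/ is a voiceless stop between vowels /i/ and /i/, so it voices to [g]. /k/ is a voiceless stop between vowels /i/ and /e/, so it voices to [g]. /bavikikedl/ → bavigigedl.
Rule 2 (regressive voicing assimilation): no segment meets the environment; /bavigigedl/ is unchanged.
Rule 3 (final cluster simplification): /l/ is the second consonant of a word-final cluster /dl/, so it deletes. /bavigigedl/ → bavigiged.

bavigiged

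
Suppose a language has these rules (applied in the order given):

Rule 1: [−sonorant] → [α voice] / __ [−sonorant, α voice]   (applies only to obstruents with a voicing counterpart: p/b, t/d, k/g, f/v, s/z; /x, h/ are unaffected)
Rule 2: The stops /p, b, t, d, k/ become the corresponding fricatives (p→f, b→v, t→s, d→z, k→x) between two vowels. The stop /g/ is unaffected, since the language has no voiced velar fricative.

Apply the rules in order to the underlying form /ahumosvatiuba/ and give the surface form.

Rule 1 (regressive voicing assimilation): /s/ precedes the voiced obstruent /v/, so it voices to [z] by assimilation. /ahumosvatiuba/ → ahumozvatiuba.
Rule 2 (intervocalic spirantization): /t/ is a stop between vowels /a/ and /i/, so it spirantizes to the fricative [s]. /b/ is a stop between vowels /u/ and /a/, so it spirantizes to the fricative [v]. /ahumozvatiuba/ → ahumozvasiuva.

ahumozvasiuva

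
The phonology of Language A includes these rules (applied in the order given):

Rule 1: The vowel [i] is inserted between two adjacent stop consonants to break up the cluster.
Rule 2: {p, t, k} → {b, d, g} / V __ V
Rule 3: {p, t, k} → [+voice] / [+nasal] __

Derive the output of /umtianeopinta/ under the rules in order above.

umdianeobinda

Rule 1 (stop-cluster i-epenthesis): no segment meets the environment; /umtianeopinta/ is unchanged.
Rule 2 (intervocalic voicing): /p/ is a voiceless stop between vowels /o/ and /i/, so it voices to [b]. /umtianeopinta/ → umtianeobinta.
Rule 3 (post-nasal voicing): /t/ is a voiceless stop immediately after the nasal /m/, so it voices to [d]. /t/ is a voiceless stop immediately after the nasal /n/, so it voices to [d]. /umtianeobinta/ → umdianeobinda.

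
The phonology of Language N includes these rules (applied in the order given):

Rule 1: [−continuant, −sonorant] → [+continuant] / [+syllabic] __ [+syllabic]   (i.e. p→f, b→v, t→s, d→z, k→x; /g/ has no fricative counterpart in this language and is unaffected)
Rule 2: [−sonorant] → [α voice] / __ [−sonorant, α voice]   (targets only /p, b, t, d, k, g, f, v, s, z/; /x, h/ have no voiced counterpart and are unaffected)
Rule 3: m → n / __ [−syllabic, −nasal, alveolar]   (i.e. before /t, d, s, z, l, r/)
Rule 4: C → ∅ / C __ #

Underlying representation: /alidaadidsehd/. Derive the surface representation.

Rule 1 (intervocalic spirantization): /d/ is a stop between vowels /i/ and /a/, so it spirantizes to the fricative [z]. /d/ is a stop between vowels /a/ and /i/, so it spirantizes to the fricative [z]. /alidaadidsehd/ → alizaazidsehd.
Rule 2 (regressive voicing assimilation): /d/ precedes the voiceless obstruent /s/, so it devoices to [t] by assimilation. /alizaazidsehd/ → alizaazitsehd.
Rule 3 (nasal place assimilation): no segment meets the environment; /alizaazitsehd/ is unchanged.
Rule 4 (final cluster simplification): /d/ is the second consonant of a word-final cluster /hd/, so it deletes. /alizaazitsehd/ → alizaazitseh.

alizaazitseh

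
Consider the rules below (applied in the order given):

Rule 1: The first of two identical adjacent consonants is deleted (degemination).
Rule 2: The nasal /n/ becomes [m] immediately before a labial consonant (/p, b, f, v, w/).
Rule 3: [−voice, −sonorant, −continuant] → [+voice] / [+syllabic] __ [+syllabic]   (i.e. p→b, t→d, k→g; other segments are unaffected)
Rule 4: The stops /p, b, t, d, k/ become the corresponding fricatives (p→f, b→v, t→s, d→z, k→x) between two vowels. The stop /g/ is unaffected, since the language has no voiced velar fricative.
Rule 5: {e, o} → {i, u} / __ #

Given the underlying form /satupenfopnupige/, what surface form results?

sazuvemfopnuvigi

Rule 1 (degemination): no segment meets the environment; /satupenfopnupige/ is unchanged.
Rule 2 (nasal place assimilation): /n/ precedes the labial consonant /f/, so it assimilates in place to [m]. /satupenfopnupige/ → satupemfopnupige.
Rule 3 (intervocalic voicing): /t/ is a voiceless stop between vowels /a/ and /u/, so it voices to [d]. /p/ is a voiceless stop between vowels /u/ and /e/, so it voices to [b]. /p/ is a voiceless stop between vowels /u/ and /i/, so it voices to [b]. /satupemfopnupige/ → sadubemfopnubige.
Rule 4 (intervocalic spirantization): /d/ is a stop between vowels /a/ and /u/, so it spirantizes to the fricative [z]. /b/ is a stop between vowels /u/ and /e/, so it spirantizes to the fricative [v]. /b/ is a stop between vowels /u/ and /i/, so it spirantizes to the fricative [v]. /sadubemfopnubige/ → sazuvemfopnuvige.
Rule 5 (final vowel raising): /e/ is a mid vowel in word-final position, so it raises to [i]. /sazuvemfopnuvige/ → sazuvemfopnuvigi.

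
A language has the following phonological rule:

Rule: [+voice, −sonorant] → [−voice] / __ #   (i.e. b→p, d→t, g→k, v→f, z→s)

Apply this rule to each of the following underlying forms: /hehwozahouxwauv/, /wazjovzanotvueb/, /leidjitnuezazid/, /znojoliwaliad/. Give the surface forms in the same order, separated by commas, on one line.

/hehwozahouxwauv/: /v/ is a voiced obstruent in word-final position, so it devoices to [f]. → [hehwozahouxwauf].
/wazjovzanotvueb/: /b/ is a voiced obstruent in word-final position, so it devoices to [p]. → [wazjovzanotvuep].
/leidjitnuezazid/: /d/ is a voiced obstruent in word-final position, so it devoices to [t]. → [leidjitnuezazit].
/znojoliwaliad/: /d/ is a voiced obstruent in word-final position, so it devoices to [t]. → [znojoliwaliat].

hehwozahouxwauf, wazjovzanotvuep, leidjitnuezazit, znojoliwaliat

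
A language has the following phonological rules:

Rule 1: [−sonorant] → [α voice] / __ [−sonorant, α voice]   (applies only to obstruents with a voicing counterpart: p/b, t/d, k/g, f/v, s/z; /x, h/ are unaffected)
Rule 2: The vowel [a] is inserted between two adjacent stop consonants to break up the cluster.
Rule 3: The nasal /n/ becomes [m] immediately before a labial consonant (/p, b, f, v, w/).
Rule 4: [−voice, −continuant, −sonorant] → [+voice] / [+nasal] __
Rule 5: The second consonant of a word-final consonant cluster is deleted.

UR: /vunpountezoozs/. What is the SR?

vumboundezoos

Rule 1 (regressive voicing assimilation): /z/ precedes the voiceless obstruent /s/, so it devoices to [s] by assimilation. /vunpountezoozs/ → vunpountezooss.
Rule 2 (stop-cluster a-epenthesis): no segment meets the environment; /vunpountezooss/ is unchanged.
Rule 3 (nasal place assimilation): /n/ precedes the labial consonant /p/, so it assimilates in place to [m]. /vunpountezooss/ → vumpountezooss.
Rule 4 (post-nasal voicing): /p/ is a voiceless stop immediately after the nasal /m/, so it voices to [b]. /t/ is a voiceless stop immediately after the nasal /n/, so it voices to [d]. /vumpountezooss/ → vumboundezooss.
Rule 5 (final cluster simplification): /s/ is the second consonant of a word-final cluster /ss/, so it deletes. /vumboundezooss/ → vumboundezoos.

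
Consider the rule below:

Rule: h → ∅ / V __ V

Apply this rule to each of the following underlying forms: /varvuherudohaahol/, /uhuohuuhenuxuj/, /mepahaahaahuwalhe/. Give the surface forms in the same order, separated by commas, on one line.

/varvuherudohaahol/: /h/ occurs between vowels /u/ and /e/, so it deletes. /h/ occurs between vowels /o/ and /a/, so it deletes. /h/ occurs between vowels /a/ and /o/, so it deletes. → [varvuerudoaaol].
/uhuohuuhenuxuj/: /h/ occurs between vowels /u/ and /u/, so it deletes. /h/ occurs between vowels /o/ and /u/, so it deletes. /h/ occurs between vowels /u/ and /e/, so it deletes. → [uuouuenuxuj].
/mepahaahaahuwalhe/: /h/ occurs between vowels /a/ and /a/, so it deletes. /h/ occurs between vowels /a/ and /a/, so it deletes. /h/ occurs between vowels /a/ and /u/, so it deletes. → [mepaaaaauwalhe].

varvuerudoaaol, uuouuenuxuj, mepaaaaauwalhe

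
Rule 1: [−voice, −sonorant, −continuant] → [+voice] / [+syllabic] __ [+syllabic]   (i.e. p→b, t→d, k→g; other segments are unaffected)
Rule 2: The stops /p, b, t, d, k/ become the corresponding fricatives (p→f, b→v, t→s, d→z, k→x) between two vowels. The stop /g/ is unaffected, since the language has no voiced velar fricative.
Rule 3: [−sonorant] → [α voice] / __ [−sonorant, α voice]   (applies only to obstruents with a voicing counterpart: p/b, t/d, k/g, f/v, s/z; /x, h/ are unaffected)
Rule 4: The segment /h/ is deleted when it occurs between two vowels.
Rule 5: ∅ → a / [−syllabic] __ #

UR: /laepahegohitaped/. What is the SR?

Rule 1 (intervocalic voicing): /p/ is a voiceless stop between vowels /e/ and /a/, so it voices to [b]. /t/ is a voiceless stop between vowels /i/ and /a/, so it voices to [d]. /p/ is a voiceless stop between vowels /a/ and /e/, so it voices to [b]. /laepahegohitaped/ → laebahegohidabed.
Rule 2 (intervocalic spirantization): /b/ is a stop between vowels /e/ and /a/, so it spirantizes to the fricative [v]. /d/ is a stop between vowels /i/ and /a/, so it spirantizes to the fricative [z]. /b/ is a stop between vowels /a/ and /e/, so it spirantizes to the fricative [v]. /laebahegohidabed/ → laevahegohizaved.
Rule 3 (regressive voicing assimilation): no segment meets the environment; /laevahegohizaved/ is unchanged.
Rule 4 (intervocalic h-deletion): /h/ occurs between vowels /a/ and /e/, so it deletes. /h/ occurs between vowels /o/ and /i/, so it deletes. /laevahegohizaved/ → laevaegoizaved.
Rule 5 (final a-epenthesis): the form ends in the consonant /d/, so [a] is inserted word-finally. /laevaegoizaved/ → laevaegoizaveda.

laevaegoizaveda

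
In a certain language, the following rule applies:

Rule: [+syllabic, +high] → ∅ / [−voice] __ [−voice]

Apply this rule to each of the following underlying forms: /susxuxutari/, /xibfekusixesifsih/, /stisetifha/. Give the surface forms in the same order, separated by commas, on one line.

ssxxtari, xibfeksxesfsh, stsetfha

/susxuxutari/: /u/ is a high vowel flanked by voiceless consonants /s/ and /s/, so it deletes. /u/ is a high vowel flanked by voiceless consonants /x/ and /x/, so it deletes. /u/ is a high vowel flanked by voiceless consonants /x/ and /t/, so it deletes. → [ssxxtari].
/xibfekusixesifsih/: /u/ is a high vowel flanked by voiceless consonants /k/ and /s/, so it deletes. /i/ is a high vowel flanked by voiceless consonants /s/ and /x/, so it deletes. /i/ is a high vowel flanked by voiceless consonants /s/ and /f/, so it deletes. /i/ is a high vowel flanked by voiceless consonants /s/ and /h/, so it deletes. → [xibfeksxesfsh].
/stisetifha/: /i/ is a high vowel flanked by voiceless consonants /t/ and /s/, so it deletes. /i/ is a high vowel flanked by voiceless consonants /t/ and /f/, so it deletes. → [stsetfha].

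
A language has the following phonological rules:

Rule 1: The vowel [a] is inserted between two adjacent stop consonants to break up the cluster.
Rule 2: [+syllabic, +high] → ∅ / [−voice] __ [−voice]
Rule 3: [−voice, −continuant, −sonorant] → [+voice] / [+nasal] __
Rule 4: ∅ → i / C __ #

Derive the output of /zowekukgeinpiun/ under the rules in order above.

Rule 1 (stop-cluster a-epenthesis): /k/ and /g/ form a stop–stop cluster, so [a] is inserted between them. /zowekukgeinpiun/ → zowekukageinpiun.
Rule 2 (high vowel syncope): /u/ is a high vowel flanked by voiceless consonants /k/ and /k/, so it deletes. /zowekukageinpiun/ → zowekkageinpiun.
Rule 3 (post-nasal voicing): /p/ is a voiceless stop immediately after the nasal /n/, so it voices to [b]. /zowekkageinpiun/ → zowekkageinbiun.
Rule 4 (final i-epenthesis): the form ends in the consonant /n/, so [i] is inserted word-finally. /zowekkageinbiun/ → zowekkageinbiuni.

zowekkageinbiuni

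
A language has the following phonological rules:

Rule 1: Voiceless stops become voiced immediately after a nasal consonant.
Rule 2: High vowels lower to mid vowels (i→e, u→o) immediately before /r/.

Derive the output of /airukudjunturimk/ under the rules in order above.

Rule 1 (post-nasal voicing): /t/ is a voiceless stop immediately after the nasal /n/, so it voices to [d]. /k/ is a voiceless stop immediately after the nasal /m/, so it voices to [g]. /airukudjunturimk/ → airukudjundurimg.
Rule 2 (pre-rhotic lowering): /i/ is a high vowel immediately before /r/, so it lowers to [e]. /u/ is a high vowel immediately before /r/, so it lowers to [o]. /airukudjundurimg/ → aerukudjundorimg.

aerukudjundorimg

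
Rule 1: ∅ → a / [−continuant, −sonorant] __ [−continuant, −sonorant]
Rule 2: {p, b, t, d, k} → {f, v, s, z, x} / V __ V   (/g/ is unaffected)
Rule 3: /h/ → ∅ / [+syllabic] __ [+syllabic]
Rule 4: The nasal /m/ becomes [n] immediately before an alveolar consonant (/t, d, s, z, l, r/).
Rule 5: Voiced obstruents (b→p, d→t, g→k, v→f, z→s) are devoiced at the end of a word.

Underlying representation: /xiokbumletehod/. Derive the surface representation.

xioxavunleseot

Rule 1 (stop-cluster a-epenthesis): /k/ and /b/ form a stop–stop cluster, so [a] is inserted between them. /xiokbumletehod/ → xiokabumletehod.
Rule 2 (intervocalic spirantization): /k/ is a stop between vowels /o/ and /a/, so it spirantizes to the fricative [x]. /b/ is a stop between vowels /a/ and /u/, so it spirantizes to the fricative [v]. /t/ is a stop between vowels /e/ and /e/, so it spirantizes to the fricative [s]. /xiokabumletehod/ → xioxavumlesehod.
Rule 3 (intervocalic h-deletion): /h/ occurs between vowels /e/ and /o/, so it deletes. /xioxavumlesehod/ → xioxavumleseod.
Rule 4 (nasal place assimilation): /m/ precedes the alveolar consonant /l/, so it assimilates in place to [n]. /xioxavumleseod/ → xioxavunleseod.
Rule 5 (final devoicing): /d/ is a voiced obstruent in word-final position, so it devoices to [t]. /xioxavunleseod/ → xioxavunleseot.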